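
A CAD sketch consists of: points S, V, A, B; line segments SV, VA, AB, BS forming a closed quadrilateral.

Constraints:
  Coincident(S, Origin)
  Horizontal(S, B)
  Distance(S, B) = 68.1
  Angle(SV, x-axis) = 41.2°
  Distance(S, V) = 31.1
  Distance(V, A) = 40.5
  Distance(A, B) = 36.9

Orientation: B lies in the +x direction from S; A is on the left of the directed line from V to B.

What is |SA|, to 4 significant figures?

70.69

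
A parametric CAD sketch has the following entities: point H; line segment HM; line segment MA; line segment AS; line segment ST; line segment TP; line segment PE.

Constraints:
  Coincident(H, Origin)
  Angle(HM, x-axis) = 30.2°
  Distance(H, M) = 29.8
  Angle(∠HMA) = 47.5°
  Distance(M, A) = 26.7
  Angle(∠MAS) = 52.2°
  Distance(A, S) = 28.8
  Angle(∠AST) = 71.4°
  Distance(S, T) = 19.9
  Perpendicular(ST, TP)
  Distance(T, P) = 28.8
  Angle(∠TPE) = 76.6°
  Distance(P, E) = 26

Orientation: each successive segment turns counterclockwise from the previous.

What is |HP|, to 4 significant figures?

31.78

∠AST = 71.4° gives ST at 39.10° from the x-axis; with |ST| = 19.9, T = (25.79, 8.504). ST ⟂ TP, so TP runs at 129.1°; with |TP| = 28.8, P = (7.629, 30.85). Then |HP| = |P − H| = 31.78.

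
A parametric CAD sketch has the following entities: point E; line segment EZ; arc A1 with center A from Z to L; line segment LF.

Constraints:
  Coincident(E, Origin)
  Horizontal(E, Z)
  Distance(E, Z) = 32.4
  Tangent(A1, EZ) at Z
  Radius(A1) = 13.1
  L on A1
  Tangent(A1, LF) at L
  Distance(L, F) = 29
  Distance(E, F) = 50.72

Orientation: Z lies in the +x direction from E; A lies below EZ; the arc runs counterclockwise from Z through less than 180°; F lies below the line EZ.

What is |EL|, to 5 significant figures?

25.012

Checks: |AL| = 13.10 ✓; ∠(AL, LF) = 90.00° ✓; |LF| = 29.00 ✓; |EF| = 50.72 ✓.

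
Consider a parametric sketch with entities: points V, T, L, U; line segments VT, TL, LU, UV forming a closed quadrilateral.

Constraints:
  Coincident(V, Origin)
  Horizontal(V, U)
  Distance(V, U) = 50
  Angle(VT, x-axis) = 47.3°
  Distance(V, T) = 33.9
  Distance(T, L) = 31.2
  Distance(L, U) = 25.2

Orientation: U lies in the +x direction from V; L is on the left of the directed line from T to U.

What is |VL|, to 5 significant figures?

59.615

Checks: |TL| = 31.20 ✓; |LU| = 25.20 ✓.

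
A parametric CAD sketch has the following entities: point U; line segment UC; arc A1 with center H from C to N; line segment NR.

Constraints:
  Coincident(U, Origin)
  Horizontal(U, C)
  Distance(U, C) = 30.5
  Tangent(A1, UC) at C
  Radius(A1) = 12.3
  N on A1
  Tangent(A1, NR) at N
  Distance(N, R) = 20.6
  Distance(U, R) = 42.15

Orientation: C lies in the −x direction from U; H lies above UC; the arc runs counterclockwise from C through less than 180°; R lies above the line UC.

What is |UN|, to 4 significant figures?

23.91

Checks: |HC| = 12.30 ✓; |HN| = 12.30 ✓; ∠(HN, NR) = 90.00° ✓; |NR| = 20.60 ✓; |UR| = 42.15 ✓.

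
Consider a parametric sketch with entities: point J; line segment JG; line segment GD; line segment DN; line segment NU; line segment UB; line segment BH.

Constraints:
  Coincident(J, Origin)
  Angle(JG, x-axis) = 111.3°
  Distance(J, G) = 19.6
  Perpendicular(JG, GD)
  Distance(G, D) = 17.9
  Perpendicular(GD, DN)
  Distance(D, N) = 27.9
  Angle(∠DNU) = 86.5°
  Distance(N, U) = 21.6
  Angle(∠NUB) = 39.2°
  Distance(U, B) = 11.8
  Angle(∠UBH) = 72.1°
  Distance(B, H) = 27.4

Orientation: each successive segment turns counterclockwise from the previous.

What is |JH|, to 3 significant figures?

29.8

J is at the origin; JG runs at 111.3° with length 19.6, so G = (-7.12, 18.3). The perpendicularity gives GD at right angles to JG, so GD runs at -159°; with |GD| = 17.9, D = (-23.8, 11.8). GD is perpendicular to DN, so DN runs at -68.7°; with |DN| = 27.9, N = (-13.7, -14.2). ∠DNU = 86.5° gives NU at 24.8° from the x-axis; with |NU| = 21.6, U = (5.95, -5.18). ∠NUB = 39.2° gives UB at 166° from the x-axis; with |UB| = 11.8, B = (-5.48, -2.24). ∠UBH = 72.1° gives BH at -86.5° from the x-axis; with |BH| = 27.4, H = (-3.81, -29.6). Then |JH| = |H − J| = 29.8.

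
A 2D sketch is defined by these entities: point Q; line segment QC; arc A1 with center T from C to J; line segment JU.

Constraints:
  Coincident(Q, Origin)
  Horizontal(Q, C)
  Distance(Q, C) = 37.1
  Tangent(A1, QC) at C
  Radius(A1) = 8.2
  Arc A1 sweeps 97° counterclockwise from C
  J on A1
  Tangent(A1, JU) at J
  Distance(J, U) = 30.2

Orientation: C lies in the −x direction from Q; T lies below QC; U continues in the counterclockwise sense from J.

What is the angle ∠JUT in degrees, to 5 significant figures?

15.191°

On A1, C sits at bearing 90° from T; a 97° counterclockwise sweep puts J at bearing 187°, so J = T + 8.2·(cos 187°, sin 187°) = (-45.239, -9.1993). The tangent condition forces TJ to be normal to JU, so JU runs along (−sin 187°, cos 187°); with |JU| = 30.2, U = (-41.558, -39.174). Then cos ∠JUT = UJ·UT / (|UJ||UT|), giving 15.191°.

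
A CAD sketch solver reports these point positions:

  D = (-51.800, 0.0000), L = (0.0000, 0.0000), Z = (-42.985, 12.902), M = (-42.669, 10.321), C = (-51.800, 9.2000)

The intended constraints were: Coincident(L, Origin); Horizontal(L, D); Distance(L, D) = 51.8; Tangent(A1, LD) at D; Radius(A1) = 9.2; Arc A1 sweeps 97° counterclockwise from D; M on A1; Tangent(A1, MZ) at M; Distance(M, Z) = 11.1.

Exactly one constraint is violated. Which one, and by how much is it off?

Distance(M, Z) = 11.1 — off by 8.50.

L = (0.00, 0.00) ✓; L.y = 0.00, D.y = 0.00 ✓; |LD| = 51.80 ✓; ∠(CD, DL) = 90.00° ✓; |CD| = 9.200 ✓; bearing(C→M) − bearing(C→D) = 97.00° ✓; |CM| = 9.200 ✓; ∠(CM, MZ) = 90.02° ✓; |MZ| = 2.600 ✗.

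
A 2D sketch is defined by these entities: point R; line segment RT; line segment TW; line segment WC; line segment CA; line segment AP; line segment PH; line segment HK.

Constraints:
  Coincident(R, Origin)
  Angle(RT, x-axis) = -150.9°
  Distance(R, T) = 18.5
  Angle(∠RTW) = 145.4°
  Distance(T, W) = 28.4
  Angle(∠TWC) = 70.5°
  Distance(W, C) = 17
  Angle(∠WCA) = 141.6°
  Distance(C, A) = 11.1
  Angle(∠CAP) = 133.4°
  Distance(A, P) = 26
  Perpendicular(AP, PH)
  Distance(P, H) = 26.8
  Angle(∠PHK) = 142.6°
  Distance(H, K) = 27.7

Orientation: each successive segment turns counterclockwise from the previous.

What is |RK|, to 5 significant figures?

49.706

R is at the origin; RT runs at -150.9° with length 18.5, so T = (-16.165, -8.9972). ∠RTW = 145.4° gives TW at -116.30° from the x-axis; with |TW| = 28.4, W = (-28.748, -34.457). ∠TWC = 70.5° gives WC at -6.8000° from the x-axis; with |WC| = 17.0, C = (-11.868, -36.470). ∠WCA = 141.6° gives CA at 31.600° from the x-axis; with |CA| = 11.1, A = (-2.4134, -30.654). ∠CAP = 133.4° gives AP at 78.200° from the x-axis; with |AP| = 26.0, P = (2.9035, -5.2035). The perpendicularity gives PH at right angles to AP, so PH runs at 168.20°; with |PH| = 26.8, H = (-23.330, 0.27700). ∠PHK = 142.6° gives HK at -154.40° from the x-axis; with |HK| = 27.7, K = (-48.311, -11.692). Then |RK| = |K − R| = 49.706.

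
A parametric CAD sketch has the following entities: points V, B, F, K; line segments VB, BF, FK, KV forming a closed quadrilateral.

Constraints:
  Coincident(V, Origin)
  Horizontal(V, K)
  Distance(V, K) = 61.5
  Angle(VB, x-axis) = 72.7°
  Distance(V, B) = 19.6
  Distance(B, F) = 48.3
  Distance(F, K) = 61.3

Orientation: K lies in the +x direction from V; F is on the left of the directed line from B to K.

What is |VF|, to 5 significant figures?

66.860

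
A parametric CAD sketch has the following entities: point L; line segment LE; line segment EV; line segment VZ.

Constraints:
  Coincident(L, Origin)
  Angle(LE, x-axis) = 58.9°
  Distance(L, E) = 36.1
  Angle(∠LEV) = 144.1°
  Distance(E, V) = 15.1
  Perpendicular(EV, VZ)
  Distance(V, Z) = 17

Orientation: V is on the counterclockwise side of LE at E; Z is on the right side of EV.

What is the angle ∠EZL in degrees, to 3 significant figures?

7.67°

L is at the origin; LE runs at 58.9° with length 36.1, so E = 36.1·(cos 58.9°, sin 58.9°) = (18.6, 30.9). ∠LEV = 144.1°, so EV runs at 58.9° + (180° − 144.1°) = 94.8° from the x-axis; with |EV| = 15.1, V = E + 15.1·(cos 94.8°, sin 94.8°) = (17.4, 46.0). EV ⟂ VZ; with |VZ| = 17.0 on the right of EV, Z = V + 17.0·(0.996, 0.0837) = (34.3, 47.4). Then cos ∠EZL = ZE·ZL / (|ZE||ZL|), giving 7.67°.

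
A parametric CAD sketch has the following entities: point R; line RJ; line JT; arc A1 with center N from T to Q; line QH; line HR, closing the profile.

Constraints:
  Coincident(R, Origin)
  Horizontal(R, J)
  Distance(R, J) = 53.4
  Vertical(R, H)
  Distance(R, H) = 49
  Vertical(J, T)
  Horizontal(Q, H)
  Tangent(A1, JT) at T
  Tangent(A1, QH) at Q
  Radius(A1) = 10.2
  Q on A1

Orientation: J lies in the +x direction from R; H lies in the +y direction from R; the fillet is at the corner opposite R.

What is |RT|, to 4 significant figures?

66.01

R is at the origin; R and J share the same y with |RJ| = 53.4 and J on the +x side, so J = (53.40, 0.000). R and H share the same x with |RH| = 49.0 and H on the +y side, so H = (0.000, 49.00). The virtual corner opposite R is at (53.40, 49.00). The tangent condition forces NT to be normal to JT and since A1 is tangent to QH there, NQ ⟂ QH, with radius 10.2, so the center N sits 10.2 in from both sides at N = (43.20, 38.80). That places the tangent points at T = (53.40, 38.80) on JT and Q = (43.20, 49.00) on QH. Then |RT| = |T − R| = 66.01.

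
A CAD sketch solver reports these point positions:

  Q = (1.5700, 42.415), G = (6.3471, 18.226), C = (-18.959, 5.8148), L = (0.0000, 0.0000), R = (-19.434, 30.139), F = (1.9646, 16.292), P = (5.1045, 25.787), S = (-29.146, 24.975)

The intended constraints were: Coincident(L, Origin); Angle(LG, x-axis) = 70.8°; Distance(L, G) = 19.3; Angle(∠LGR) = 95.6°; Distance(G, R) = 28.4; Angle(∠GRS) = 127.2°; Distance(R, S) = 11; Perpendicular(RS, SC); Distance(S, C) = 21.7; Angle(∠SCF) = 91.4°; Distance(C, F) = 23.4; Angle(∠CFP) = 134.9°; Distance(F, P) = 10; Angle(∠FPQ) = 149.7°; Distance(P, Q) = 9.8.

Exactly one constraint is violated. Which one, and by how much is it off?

Distance(P, Q) = 9.8 — off by 7.20.

L = (0.00, 0.00) ✓; LG at 70.80° ✓; |LG| = 19.30 ✓; ∠LGR = 95.60° ✓; |GR| = 28.40 ✓; ∠GRS = 127.2° ✓; |RS| = 11.00 ✓; ∠(RS, SC) = 90.00° ✓; |SC| = 21.70 ✓; ∠SCF = 91.40° ✓; |CF| = 23.40 ✓; ∠CFP = 134.9° ✓; |FP| = 10.00 ✓; ∠FPQ = 149.7° ✓; |PQ| = 17.00 ✗.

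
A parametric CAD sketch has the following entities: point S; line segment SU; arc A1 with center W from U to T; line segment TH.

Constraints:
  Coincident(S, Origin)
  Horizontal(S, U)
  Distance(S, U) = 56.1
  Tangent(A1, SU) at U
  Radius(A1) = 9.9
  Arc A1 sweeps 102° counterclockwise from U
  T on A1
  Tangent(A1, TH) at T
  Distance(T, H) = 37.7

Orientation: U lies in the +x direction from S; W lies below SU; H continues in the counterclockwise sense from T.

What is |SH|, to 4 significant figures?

73.00

On A1, U sits at bearing 90° from W; a 102° counterclockwise sweep puts T at bearing 192°, so T = W + 9.9·(cos 192°, sin 192°) = (46.42, -11.96). The tangent condition forces WT to be normal to TH, so TH runs along (−sin 192°, cos 192°); with |TH| = 37.7, H = (54.25, -48.83). Then |SH| = |H − S| = 73.00.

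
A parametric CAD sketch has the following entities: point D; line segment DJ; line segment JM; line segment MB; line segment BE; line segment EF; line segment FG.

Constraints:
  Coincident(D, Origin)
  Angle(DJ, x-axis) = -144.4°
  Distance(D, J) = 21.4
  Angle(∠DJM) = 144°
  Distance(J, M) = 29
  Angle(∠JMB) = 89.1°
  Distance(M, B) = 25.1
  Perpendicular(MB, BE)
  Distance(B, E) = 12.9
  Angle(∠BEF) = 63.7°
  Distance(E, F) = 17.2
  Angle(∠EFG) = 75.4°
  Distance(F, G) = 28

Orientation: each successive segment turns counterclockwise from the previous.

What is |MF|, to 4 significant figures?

11.03

D is at the origin; DJ runs at -144.4° with length 21.4, so J = (-17.40, -12.46). ∠DJM = 144.0° gives JM at -108.4° from the x-axis; with |JM| = 29.0, M = (-26.55, -39.97). ∠JMB = 89.1° gives MB at -17.50° from the x-axis; with |MB| = 25.1, B = (-2.616, -47.52). MB is perpendicular to BE, so BE runs at 72.50°; with |BE| = 12.9, E = (1.263, -35.22). ∠BEF = 63.7° gives EF at -171.2° from the x-axis; with |EF| = 17.2, F = (-15.73, -37.85). Then |MF| = |F − M| = 11.03.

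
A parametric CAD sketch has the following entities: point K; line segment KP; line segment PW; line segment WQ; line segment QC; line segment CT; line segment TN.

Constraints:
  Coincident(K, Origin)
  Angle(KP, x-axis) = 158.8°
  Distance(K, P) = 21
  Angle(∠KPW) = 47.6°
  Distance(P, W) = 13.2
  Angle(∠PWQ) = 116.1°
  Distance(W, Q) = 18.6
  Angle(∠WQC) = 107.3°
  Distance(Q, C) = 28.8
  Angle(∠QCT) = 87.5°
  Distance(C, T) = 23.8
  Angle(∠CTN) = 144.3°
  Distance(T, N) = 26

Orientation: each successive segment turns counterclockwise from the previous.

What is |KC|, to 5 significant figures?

25.062

K is at the origin; KP runs at 158.8° with length 21.0, so P = (-19.579, 7.5941). ∠KPW = 47.6° gives PW at -68.800° from the x-axis; with |PW| = 13.2, W = (-14.805, -4.7126). ∠PWQ = 116.1° gives WQ at -4.9000° from the x-axis; with |WQ| = 18.6, Q = (3.7267, -6.3013). ∠WQC = 107.3° gives QC at 67.800° from the x-axis; with |QC| = 28.8, C = (14.608, 20.364). Then |KC| = |C − K| = 25.062.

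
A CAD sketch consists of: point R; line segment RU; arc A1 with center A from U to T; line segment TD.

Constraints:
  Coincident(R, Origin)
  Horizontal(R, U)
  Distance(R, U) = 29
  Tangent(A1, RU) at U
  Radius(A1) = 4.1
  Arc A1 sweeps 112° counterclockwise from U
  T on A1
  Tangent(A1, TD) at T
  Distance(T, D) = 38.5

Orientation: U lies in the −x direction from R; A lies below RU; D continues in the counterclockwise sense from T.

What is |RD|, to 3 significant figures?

45.2

R is at the origin; RU is horizontal with |RU| = 29.0 and U on the −x side, so U = (-29.0, 0.00). A1 meets RU tangentially, so AU is at right angles to RU, so A = U + (0, -4.1) = (-29.0, -4.10). On A1, U sits at bearing 90° from A; a 112° counterclockwise sweep puts T at bearing 202°, so T = A + 4.1·(cos 202°, sin 202°) = (-32.8, -5.64). Tangency of A1 to TD means the radius AT is perpendicular to TD, so TD runs along (−sin 202°, cos 202°); with |TD| = 38.5, D = (-18.4, -41.3). Then |RD| = |D − R| = 45.2.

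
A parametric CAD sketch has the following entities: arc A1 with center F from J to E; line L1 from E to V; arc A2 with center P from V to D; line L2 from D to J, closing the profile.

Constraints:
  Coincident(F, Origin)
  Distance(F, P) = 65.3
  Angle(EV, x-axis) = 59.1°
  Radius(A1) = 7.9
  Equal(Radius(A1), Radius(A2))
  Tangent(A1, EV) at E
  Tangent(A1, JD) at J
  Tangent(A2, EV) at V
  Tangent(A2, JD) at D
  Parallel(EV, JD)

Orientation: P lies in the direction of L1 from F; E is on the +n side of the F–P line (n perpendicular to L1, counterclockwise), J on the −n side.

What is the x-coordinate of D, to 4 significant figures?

40.31

Tangency of A1 to both parallel lines with radius 7.9 puts E and J at F ± 7.9·n: E = (-6.779, 4.057), J = (6.779, -4.057). Equal radii place V and D the same way about P: V = P + 7.9·n = (26.76, 60.09), D = P − 7.9·n = (40.31, 51.97). So D.x = 40.31.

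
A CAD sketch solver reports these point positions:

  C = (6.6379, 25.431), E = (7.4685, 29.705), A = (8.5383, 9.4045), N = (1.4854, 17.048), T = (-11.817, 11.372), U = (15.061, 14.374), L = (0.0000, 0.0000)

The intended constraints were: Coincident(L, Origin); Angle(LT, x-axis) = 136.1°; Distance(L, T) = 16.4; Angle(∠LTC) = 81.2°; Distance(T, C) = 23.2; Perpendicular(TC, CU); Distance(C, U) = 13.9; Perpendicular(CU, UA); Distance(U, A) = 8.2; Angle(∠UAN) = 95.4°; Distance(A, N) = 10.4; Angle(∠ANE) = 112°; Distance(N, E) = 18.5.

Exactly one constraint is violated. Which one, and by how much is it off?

Distance(N, E) = 18.5 — off by 4.50.

L = (0.00, 0.00) ✓; LT at 136.1° ✓; |LT| = 16.40 ✓; ∠LTC = 81.20° ✓; |TC| = 23.20 ✓; ∠(TC, CU) = 90.00° ✓; |CU| = 13.90 ✓; ∠(CU, UA) = 90.00° ✓; |UA| = 8.200 ✓; ∠UAN = 95.40° ✓; |AN| = 10.40 ✓; ∠ANE = 112.0° ✓; |NE| = 14.00 ✗.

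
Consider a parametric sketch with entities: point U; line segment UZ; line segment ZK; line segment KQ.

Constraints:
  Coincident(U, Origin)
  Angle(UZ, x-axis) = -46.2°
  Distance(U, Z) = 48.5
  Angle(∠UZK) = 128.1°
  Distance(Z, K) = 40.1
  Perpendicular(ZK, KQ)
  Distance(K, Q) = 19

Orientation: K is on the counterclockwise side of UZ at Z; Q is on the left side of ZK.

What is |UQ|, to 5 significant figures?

72.602

U is at the origin; UZ runs at -46.2° with length 48.5, so Z = 48.5·(cos -46.2°, sin -46.2°) = (33.569, -35.005). ∠UZK = 128.1°, so ZK runs at -46.2° + (180° − 128.1°) = 5.7000° from the x-axis; with |ZK| = 40.1, K = Z + 40.1·(cos 5.7000°, sin 5.7000°) = (73.471, -31.023). ZK is perpendicular to KQ; with |KQ| = 19.0 on the left of ZK, Q = K + 19.0·(-0.099320, 0.99506) = (71.584, -12.117). Then |UQ| = |Q − U| = 72.602.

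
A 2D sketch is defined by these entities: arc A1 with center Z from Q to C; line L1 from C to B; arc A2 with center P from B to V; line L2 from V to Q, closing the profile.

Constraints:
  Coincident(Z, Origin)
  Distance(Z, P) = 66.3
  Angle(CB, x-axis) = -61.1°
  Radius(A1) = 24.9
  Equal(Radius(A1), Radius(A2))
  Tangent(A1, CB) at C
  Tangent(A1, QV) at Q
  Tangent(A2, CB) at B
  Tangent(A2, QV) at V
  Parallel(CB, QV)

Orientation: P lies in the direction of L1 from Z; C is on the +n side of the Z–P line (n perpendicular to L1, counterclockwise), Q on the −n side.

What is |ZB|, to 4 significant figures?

70.82

The slot axis is L1's direction at -61.1°, so u = (cos -61.1°, sin -61.1°) = (0.4833, -0.8755) and n = (−sin -61.1°, cos -61.1°) = (0.8755, 0.4833). Z is at the origin and P lies 66.3 along u from Z, so P = 66.3·u = (32.04, -58.04). Tangency of A1 to both parallel lines with radius 24.9 puts C and Q at Z ± 24.9·n: C = (21.80, 12.03), Q = (-21.80, -12.03). Equal radii place B and V the same way about P: B = P + 24.9·n = (53.84, -46.01), V = P − 24.9·n = (10.24, -70.08). Then |ZB| = |B − Z| = 70.82.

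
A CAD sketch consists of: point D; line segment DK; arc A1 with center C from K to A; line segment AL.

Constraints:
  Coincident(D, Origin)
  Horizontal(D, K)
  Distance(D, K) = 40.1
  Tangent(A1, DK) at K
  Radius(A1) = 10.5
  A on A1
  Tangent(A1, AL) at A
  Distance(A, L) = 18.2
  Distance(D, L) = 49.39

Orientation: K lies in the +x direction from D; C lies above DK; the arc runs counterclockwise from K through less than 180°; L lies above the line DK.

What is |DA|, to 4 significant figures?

51.41

Checks: ∠(CK, KD) = 90.00° ✓; |CK| = 10.50 ✓; |CA| = 10.50 ✓; ∠(CA, AL) = 90.00° ✓; |AL| = 18.20 ✓; |DL| = 49.39 ✓.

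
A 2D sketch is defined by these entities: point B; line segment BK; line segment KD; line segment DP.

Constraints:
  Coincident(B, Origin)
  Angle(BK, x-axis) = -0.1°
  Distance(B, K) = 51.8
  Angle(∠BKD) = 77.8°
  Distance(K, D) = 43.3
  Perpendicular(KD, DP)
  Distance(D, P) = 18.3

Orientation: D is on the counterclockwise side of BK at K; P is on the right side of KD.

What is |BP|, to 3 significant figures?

76.1

∠BKD = 77.8°, so KD runs at -0.1° + (180° − 77.8°) = 102° from the x-axis; with |KD| = 43.3, D = K + 43.3·(cos 102°, sin 102°) = (42.7, 42.2). KD ⟂ DP; with |DP| = 18.3 on the right of KD, P = D + 18.3·(0.978, 0.210) = (60.6, 46.1). Then |BP| = |P − B| = 76.1.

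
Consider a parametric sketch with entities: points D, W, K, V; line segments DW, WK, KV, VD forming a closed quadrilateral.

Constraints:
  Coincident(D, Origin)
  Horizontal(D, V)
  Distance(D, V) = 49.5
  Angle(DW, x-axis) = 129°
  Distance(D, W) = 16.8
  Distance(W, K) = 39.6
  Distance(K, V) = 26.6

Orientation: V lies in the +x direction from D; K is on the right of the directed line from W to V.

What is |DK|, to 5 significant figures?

24.678

Checks: |WK| = 39.60 ✓; |KV| = 26.60 ✓.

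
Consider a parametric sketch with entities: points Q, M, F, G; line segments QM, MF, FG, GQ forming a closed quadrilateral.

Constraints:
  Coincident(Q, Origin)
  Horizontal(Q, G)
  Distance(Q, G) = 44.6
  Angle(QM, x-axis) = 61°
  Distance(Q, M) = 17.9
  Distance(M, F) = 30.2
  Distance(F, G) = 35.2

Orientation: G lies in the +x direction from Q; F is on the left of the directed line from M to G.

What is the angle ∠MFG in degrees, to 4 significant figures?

73.17°

Q is at the origin; Q and G share the same y with |QG| = 44.6 and G in +x, so G = (44.6, 0). QM runs at 61.0° with |QM| = 17.9, so M = (8.678, 15.66). F is determined by |MF| = 30.2 and |FG| = 35.2 together: it lies at the intersection of circle(M, 30.2) and circle(G, 35.2). With |MG| = 39.19, the foot of the radical line on MG is 15.42 from M and the perpendicular offset is √(30.2² − 15.42²) = 25.97. Taking the left-of-MG solution: F = (33.19, 33.30).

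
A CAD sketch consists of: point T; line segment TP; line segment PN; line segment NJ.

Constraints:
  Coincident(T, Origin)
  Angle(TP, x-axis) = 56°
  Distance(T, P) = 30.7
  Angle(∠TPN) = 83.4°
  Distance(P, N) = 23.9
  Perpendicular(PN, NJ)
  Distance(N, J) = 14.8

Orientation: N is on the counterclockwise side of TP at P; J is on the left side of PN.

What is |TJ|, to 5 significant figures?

25.717

∠TPN = 83.4°, so PN runs at 56.0° + (180° − 83.4°) = 152.60° from the x-axis; with |PN| = 23.9, N = P + 23.9·(cos 152.60°, sin 152.60°) = (-4.0516, 36.450). PN is perpendicular to NJ; with |NJ| = 14.8 on the left of PN, J = N + 14.8·(-0.46020, -0.88782) = (-10.863, 23.311). Then |TJ| = |J − T| = 25.717.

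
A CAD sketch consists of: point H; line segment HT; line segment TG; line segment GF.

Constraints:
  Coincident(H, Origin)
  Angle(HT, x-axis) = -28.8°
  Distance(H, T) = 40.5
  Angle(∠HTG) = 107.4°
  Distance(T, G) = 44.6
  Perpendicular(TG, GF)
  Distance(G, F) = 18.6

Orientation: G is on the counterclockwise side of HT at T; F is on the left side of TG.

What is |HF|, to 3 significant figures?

60.2

∠HTG = 107.4°, so TG runs at -28.8° + (180° − 107.4°) = 43.8° from the x-axis; with |TG| = 44.6, G = T + 44.6·(cos 43.8°, sin 43.8°) = (67.7, 11.4). TG ⟂ GF; with |GF| = 18.6 on the left of TG, F = G + 18.6·(-0.692, 0.722) = (54.8, 24.8). Then |HF| = |F − H| = 60.2.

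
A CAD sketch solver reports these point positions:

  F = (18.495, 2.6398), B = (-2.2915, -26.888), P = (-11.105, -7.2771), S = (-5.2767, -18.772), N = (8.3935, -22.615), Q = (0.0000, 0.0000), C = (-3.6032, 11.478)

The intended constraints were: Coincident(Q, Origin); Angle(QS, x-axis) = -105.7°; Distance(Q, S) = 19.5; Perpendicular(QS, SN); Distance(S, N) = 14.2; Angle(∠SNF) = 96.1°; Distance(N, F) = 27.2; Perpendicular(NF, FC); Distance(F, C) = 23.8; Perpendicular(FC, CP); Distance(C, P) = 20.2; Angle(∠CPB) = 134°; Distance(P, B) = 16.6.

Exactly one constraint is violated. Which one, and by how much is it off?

Distance(P, B) = 16.6 — off by 4.90.

Q = (0.00, 0.00) ✓; QS at -105.7° ✓; |QS| = 19.50 ✓; ∠(QS, SN) = 90.00° ✓; |SN| = 14.20 ✓; ∠SNF = 96.10° ✓; |NF| = 27.20 ✓; ∠(NF, FC) = 90.00° ✓; |FC| = 23.80 ✓; ∠(FC, CP) = 90.00° ✓; |CP| = 20.20 ✓; ∠CPB = 134.0° ✓; |PB| = 21.50 ✗.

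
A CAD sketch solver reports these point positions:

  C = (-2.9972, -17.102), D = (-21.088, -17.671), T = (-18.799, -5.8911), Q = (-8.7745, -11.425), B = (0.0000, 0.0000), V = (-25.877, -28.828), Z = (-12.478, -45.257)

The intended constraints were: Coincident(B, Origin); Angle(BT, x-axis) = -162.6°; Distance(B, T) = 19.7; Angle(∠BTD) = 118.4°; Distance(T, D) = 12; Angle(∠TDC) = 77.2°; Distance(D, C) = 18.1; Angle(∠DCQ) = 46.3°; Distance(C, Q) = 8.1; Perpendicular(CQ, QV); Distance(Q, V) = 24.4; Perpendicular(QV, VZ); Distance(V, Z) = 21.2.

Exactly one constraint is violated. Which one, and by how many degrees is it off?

Perpendicular(QV, VZ) — off by 6.30°.

B = (0.00, 0.00) ✓; BT at -162.6° ✓; |BT| = 19.70 ✓; ∠BTD = 118.4° ✓; |TD| = 12.00 ✓; ∠TDC = 77.20° ✓; |DC| = 18.10 ✓; ∠DCQ = 46.30° ✓; |CQ| = 8.100 ✓; ∠(CQ, QV) = 90.00° ✓; |QV| = 24.40 ✓; ∠(QV, VZ) = 83.70° ✗; |VZ| = 21.20 ✓.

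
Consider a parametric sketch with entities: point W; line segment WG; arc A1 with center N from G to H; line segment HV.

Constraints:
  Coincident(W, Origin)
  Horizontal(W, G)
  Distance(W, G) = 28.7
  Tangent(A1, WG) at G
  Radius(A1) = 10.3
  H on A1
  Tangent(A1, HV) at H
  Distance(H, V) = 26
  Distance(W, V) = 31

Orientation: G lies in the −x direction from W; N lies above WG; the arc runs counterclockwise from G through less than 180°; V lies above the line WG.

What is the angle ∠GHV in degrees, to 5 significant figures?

147.13°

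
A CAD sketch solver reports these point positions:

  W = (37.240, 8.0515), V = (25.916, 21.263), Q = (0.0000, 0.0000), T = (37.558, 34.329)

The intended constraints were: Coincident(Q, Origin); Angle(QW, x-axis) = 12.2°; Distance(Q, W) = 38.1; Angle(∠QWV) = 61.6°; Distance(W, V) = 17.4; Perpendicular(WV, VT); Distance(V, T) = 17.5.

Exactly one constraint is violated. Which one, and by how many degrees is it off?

Perpendicular(WV, VT) — off by 7.70°.

Q = (0.00, 0.00) ✓; QW at 12.20° ✓; |QW| = 38.10 ✓; ∠QWV = 61.60° ✓; |WV| = 17.40 ✓; ∠(WV, VT) = 82.30° ✗; |VT| = 17.50 ✓.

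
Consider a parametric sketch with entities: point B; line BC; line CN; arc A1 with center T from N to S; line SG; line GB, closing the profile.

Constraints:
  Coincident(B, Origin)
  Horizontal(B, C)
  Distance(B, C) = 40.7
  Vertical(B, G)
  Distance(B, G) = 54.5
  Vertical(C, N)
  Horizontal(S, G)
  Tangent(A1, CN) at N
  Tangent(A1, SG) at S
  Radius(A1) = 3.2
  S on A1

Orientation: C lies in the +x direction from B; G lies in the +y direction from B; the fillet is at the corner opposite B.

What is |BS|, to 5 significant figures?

66.155

The virtual corner opposite B is at (40.700, 54.500). Since A1 is tangent to CN there, TN ⟂ CN and the tangent condition forces TS to be normal to SG, with radius 3.2, so the center T sits 3.2 in from both sides at T = (37.500, 51.300). That places the tangent points at N = (40.700, 51.300) on CN and S = (37.500, 54.500) on SG. Then |BS| = |S − B| = 66.155.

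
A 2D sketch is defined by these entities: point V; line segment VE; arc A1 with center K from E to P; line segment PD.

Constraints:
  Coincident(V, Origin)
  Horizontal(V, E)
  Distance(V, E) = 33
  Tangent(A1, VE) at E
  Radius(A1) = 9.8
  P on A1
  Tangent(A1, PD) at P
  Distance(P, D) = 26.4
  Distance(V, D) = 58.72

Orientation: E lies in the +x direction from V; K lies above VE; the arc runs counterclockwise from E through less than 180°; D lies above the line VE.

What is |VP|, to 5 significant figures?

43.261

Checks: |VE| = 33.00 ✓; |KP| = 9.800 ✓; ∠(KP, PD) = 90.00° ✓; |PD| = 26.40 ✓; |VD| = 58.72 ✓.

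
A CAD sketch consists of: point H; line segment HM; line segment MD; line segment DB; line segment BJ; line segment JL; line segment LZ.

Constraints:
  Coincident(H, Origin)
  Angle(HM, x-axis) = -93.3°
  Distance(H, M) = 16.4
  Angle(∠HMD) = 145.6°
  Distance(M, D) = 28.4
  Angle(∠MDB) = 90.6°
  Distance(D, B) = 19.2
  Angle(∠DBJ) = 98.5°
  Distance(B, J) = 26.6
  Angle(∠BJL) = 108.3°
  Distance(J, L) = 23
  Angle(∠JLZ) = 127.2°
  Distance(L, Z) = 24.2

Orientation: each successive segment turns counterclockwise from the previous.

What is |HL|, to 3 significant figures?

8.21

H is at the origin; HM runs at -93.3° with length 16.4, so M = (-0.944, -16.4). ∠HMD = 145.6° gives MD at -58.9° from the x-axis; with |MD| = 28.4, D = (13.7, -40.7). ∠MDB = 90.6° gives DB at 30.5° from the x-axis; with |DB| = 19.2, B = (30.3, -30.9). ∠DBJ = 98.5° gives BJ at 112° from the x-axis; with |BJ| = 26.6, J = (20.3, -6.28). ∠BJL = 108.3° gives JL at -176° from the x-axis; with |JL| = 23.0, L = (-2.65, -7.77). Then |HL| = |L − H| = 8.21.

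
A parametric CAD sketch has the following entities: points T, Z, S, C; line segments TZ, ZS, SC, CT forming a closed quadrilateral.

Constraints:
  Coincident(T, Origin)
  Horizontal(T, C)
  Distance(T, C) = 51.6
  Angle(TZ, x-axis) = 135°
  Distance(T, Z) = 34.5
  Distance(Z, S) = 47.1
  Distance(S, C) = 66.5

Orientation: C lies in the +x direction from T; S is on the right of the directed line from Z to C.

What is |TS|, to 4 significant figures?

23.88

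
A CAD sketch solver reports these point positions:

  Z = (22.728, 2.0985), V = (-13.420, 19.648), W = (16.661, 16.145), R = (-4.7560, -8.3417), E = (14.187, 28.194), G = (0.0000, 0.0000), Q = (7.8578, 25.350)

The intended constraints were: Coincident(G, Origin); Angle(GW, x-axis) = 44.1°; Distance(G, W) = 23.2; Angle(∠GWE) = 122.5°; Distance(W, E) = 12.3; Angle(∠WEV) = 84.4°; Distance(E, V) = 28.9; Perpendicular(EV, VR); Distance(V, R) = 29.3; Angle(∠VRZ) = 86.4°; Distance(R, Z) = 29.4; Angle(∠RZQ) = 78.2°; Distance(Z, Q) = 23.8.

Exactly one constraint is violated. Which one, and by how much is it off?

Distance(Z, Q) = 23.8 — off by 3.80.

G = (0.00, 0.00) ✓; GW at 44.10° ✓; |GW| = 23.20 ✓; ∠GWE = 122.5° ✓; |WE| = 12.30 ✓; ∠WEV = 84.40° ✓; |EV| = 28.90 ✓; ∠(EV, VR) = 90.00° ✓; |VR| = 29.30 ✓; ∠VRZ = 86.40° ✓; |RZ| = 29.40 ✓; ∠RZQ = 78.20° ✓; |ZQ| = 27.60 ✗.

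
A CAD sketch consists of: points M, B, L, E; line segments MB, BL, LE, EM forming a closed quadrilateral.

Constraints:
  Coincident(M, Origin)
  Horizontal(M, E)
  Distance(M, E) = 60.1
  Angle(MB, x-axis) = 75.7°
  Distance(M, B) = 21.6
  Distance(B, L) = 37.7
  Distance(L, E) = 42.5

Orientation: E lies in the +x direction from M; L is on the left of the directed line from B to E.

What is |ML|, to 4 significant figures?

54.12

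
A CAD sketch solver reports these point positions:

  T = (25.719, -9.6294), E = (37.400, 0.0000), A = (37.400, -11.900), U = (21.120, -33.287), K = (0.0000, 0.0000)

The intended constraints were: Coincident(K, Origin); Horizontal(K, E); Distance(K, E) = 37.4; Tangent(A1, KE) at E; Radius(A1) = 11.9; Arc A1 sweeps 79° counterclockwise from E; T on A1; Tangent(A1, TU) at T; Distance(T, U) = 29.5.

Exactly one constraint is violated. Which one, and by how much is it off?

Distance(T, U) = 29.5 — off by 5.40.

K = (0.00, 0.00) ✓; K.y = 0.00, E.y = 0.00 ✓; |KE| = 37.40 ✓; ∠(AE, EK) = 90.00° ✓; |AE| = 11.90 ✓; bearing(A→T) − bearing(A→E) = 79.00° ✓; |AT| = 11.90 ✓; ∠(AT, TU) = 90.00° ✓; |TU| = 24.10 ✗.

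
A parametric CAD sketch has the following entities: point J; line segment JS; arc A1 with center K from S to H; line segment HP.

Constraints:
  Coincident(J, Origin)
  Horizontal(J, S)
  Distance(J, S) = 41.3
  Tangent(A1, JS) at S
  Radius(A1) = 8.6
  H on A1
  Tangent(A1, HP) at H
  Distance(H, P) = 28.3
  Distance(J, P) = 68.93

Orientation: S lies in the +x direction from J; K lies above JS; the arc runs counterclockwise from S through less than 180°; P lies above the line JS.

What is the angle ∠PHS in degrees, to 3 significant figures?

149°

Checks: J.y = 0.00, S.y = 0.00 ✓; |KH| = 8.600 ✓; ∠(KH, HP) = 90.00° ✓; |HP| = 28.30 ✓; |JP| = 68.93 ✓.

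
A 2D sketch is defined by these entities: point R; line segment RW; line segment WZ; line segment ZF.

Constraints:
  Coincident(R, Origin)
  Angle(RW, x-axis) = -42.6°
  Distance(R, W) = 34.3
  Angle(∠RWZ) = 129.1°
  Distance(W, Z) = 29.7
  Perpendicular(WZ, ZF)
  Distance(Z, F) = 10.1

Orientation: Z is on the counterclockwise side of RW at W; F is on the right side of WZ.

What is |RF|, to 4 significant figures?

63.11

R is at the origin; RW runs at -42.6° with length 34.3, so W = 34.3·(cos -42.6°, sin -42.6°) = (25.25, -23.22). ∠RWZ = 129.1°, so WZ runs at -42.6° + (180° − 129.1°) = 8.300° from the x-axis; with |WZ| = 29.7, Z = W + 29.7·(cos 8.300°, sin 8.300°) = (54.64, -18.93). WZ is perpendicular to ZF; with |ZF| = 10.1 on the right of WZ, F = Z + 10.1·(0.1444, -0.9895) = (56.10, -28.92). Then |RF| = |F − R| = 63.11.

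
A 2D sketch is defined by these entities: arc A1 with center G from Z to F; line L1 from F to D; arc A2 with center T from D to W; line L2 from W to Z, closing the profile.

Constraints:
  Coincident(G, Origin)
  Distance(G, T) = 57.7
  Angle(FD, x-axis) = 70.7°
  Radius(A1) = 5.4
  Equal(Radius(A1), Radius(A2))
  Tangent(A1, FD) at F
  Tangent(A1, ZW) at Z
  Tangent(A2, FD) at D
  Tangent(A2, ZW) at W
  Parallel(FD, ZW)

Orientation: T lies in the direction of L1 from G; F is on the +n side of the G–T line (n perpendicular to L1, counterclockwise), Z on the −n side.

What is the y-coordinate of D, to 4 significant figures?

56.24

The slot axis is L1's direction at 70.7°, so u = (cos 70.7°, sin 70.7°) = (0.3305, 0.9438) and n = (−sin 70.7°, cos 70.7°) = (-0.9438, 0.3305). G is at the origin and T lies 57.7 along u from G, so T = 57.7·u = (19.07, 54.46). Tangency of A1 to both parallel lines with radius 5.4 puts F and Z at G ± 5.4·n: F = (-5.097, 1.785), Z = (5.097, -1.785). Equal radii place D and W the same way about T: D = T + 5.4·n = (13.97, 56.24), W = T − 5.4·n = (24.17, 52.67). So D.y = 56.24.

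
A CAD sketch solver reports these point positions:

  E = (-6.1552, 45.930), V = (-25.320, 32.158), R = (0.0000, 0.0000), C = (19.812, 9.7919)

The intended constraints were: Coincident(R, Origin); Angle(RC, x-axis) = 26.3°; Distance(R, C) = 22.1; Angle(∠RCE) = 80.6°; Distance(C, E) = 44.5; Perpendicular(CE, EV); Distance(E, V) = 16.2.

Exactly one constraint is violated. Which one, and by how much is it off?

Distance(E, V) = 16.2 — off by 7.40.

R = (0.00, 0.00) ✓; RC at 26.30° ✓; |RC| = 22.10 ✓; ∠RCE = 80.60° ✓; |CE| = 44.50 ✓; ∠(CE, EV) = 90.00° ✓; |EV| = 23.60 ✗.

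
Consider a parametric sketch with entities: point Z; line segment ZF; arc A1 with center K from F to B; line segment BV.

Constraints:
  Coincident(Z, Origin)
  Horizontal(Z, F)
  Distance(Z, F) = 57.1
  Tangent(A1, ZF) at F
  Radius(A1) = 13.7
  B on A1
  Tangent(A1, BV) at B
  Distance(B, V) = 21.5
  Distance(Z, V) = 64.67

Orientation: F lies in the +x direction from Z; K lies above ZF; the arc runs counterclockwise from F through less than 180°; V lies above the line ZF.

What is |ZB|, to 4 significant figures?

70.83

Z is at the origin; Z and F share the same y with |ZF| = 57.1 and F on the +x side, so F = (57.10, 0.000). A1 meets ZF tangentially, so KF is at right angles to ZF, so K = F + (0, 13.7) = (57.10, 13.70). Since KB ⟂ BV (tangency), |KV| = √(13.7² + 21.5²) = 25.49 regardless of where B sits on A1. So V lies on both circle(Z, 64.67) and circle(K, 25.49); the above-ZF intersection is V = (51.85, 38.65). B is the foot of the tangent from V: B = (66.89, 23.28).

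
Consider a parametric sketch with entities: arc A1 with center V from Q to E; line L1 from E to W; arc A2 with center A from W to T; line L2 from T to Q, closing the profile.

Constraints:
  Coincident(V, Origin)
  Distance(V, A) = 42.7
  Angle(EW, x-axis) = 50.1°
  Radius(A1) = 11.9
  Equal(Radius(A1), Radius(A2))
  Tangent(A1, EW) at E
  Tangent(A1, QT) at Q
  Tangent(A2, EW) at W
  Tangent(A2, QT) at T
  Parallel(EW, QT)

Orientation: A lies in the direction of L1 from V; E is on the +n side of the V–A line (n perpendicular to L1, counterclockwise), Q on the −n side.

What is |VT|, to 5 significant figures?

44.327

The slot axis is L1's direction at 50.1°, so u = (cos 50.1°, sin 50.1°) = (0.64145, 0.76717) and n = (−sin 50.1°, cos 50.1°) = (-0.76717, 0.64145). V is at the origin and A lies 42.7 along u from V, so A = 42.7·u = (27.390, 32.758). Tangency of A1 to both parallel lines with radius 11.9 puts E and Q at V ± 11.9·n: E = (-9.1293, 7.6333), Q = (9.1293, -7.6333). Equal radii place W and T the same way about A: W = A + 11.9·n = (18.261, 40.391), T = A − 11.9·n = (36.519, 25.125). Then |VT| = |T − V| = 44.327.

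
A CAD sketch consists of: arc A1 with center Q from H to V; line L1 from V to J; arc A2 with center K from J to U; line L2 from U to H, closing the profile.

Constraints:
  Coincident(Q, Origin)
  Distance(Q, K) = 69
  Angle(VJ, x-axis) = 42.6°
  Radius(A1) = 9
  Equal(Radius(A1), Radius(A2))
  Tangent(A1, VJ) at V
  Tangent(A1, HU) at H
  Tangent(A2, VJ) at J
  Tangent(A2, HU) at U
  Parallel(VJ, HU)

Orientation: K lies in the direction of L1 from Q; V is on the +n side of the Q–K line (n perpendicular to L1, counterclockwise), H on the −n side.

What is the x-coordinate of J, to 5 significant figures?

44.699

The slot axis is L1's direction at 42.6°, so u = (cos 42.6°, sin 42.6°) = (0.73610, 0.67688) and n = (−sin 42.6°, cos 42.6°) = (-0.67688, 0.73610). Q is at the origin and K lies 69.0 along u from Q, so K = 69.0·u = (50.791, 46.704). Tangency of A1 to both parallel lines with radius 9.0 puts V and H at Q ± 9.0·n: V = (-6.0919, 6.6249), H = (6.0919, -6.6249). Equal radii place J and U the same way about K: J = K + 9.0·n = (44.699, 53.329), U = K − 9.0·n = (56.883, 40.080). So J.x = 44.699.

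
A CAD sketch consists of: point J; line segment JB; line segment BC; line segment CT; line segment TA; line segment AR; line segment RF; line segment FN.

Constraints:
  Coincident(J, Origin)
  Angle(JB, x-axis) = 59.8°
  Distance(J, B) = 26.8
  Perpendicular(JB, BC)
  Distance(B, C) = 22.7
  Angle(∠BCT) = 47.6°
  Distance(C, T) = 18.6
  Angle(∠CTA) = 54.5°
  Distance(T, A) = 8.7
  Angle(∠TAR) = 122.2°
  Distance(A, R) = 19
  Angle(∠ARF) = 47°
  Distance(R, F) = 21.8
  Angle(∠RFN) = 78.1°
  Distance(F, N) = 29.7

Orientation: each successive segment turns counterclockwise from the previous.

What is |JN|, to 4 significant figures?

19.71

J is at the origin; JB runs at 59.8° with length 26.8, so B = (13.48, 23.16). JB ⟂ BC, so BC runs at 149.8°; with |BC| = 22.7, C = (-6.138, 34.58). ∠BCT = 47.6° gives CT at -77.80° from the x-axis; with |CT| = 18.6, T = (-2.207, 16.40). ∠CTA = 54.5° gives TA at 47.70° from the x-axis; with |TA| = 8.7, A = (3.648, 22.84). ∠TAR = 122.2° gives AR at 105.5° from the x-axis; with |AR| = 19.0, R = (-1.430, 41.14). ∠ARF = 47.0° gives RF at -121.5° from the x-axis; with |RF| = 21.8, F = (-12.82, 22.56). ∠RFN = 78.1° gives FN at -19.60° from the x-axis; with |FN| = 29.7, N = (15.16, 12.59). Then |JN| = |N − J| = 19.71.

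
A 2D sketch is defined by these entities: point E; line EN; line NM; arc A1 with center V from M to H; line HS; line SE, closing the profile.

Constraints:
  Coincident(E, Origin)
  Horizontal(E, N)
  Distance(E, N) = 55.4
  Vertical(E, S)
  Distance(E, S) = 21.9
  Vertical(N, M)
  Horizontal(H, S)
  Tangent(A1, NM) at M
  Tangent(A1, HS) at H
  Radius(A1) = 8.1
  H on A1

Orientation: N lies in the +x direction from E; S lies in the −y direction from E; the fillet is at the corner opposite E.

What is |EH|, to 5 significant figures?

52.124

E is at the origin; EN is horizontal with |EN| = 55.4 and N on the +x side, so N = (55.400, 0.0000). E and S share the same x with |ES| = 21.9 and S on the −y side, so S = (0.0000, -21.900). The virtual corner opposite E is at (55.400, -21.900). Tangency of A1 to NM means the radius VM is perpendicular to NM and since A1 is tangent to HS there, VH ⟂ HS, with radius 8.1, so the center V sits 8.1 in from both sides at V = (47.300, -13.800). That places the tangent points at M = (55.400, -13.800) on NM and H = (47.300, -21.900) on HS. Then |EH| = |H − E| = 52.124.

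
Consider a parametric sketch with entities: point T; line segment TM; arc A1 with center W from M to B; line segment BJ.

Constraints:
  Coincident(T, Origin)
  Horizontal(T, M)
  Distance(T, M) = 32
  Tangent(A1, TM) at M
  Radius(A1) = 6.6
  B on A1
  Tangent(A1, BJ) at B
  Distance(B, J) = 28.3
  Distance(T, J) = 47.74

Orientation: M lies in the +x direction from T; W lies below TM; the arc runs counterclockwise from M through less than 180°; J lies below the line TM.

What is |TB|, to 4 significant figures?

26.79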